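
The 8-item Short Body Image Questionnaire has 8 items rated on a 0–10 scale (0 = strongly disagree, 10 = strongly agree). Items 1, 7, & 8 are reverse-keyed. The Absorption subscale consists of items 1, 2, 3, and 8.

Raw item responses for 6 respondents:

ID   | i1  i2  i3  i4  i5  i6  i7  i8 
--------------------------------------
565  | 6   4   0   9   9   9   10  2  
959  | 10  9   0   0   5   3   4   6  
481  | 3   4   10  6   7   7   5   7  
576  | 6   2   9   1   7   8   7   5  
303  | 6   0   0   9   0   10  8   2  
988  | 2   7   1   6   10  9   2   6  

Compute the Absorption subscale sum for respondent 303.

Respondent 303 raw: 6, 0, 0, 9, 0, 10, 8, 2.
Absorption items: 1, 2, 3, 8.
Reverse-coded (reverse-coded value = 10 − response):
  item 1: 10 − 6 = 4
  item 2: 0
  item 3: 0
  item 8: 10 − 2 = 8
Sum = 4 + 0 + 0 + 8 = 12

12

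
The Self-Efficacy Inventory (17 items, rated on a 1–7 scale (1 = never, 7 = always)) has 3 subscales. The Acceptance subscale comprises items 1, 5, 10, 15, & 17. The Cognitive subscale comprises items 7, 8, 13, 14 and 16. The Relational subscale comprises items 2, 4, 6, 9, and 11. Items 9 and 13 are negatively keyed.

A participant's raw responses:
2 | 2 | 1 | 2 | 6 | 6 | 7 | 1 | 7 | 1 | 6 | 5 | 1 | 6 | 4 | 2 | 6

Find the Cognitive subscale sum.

Cognitive items: 7, 8, 13, 14, 16.
Of these, item 13 is negatively keyed; reverse-coded value = 8 − response.
  item 7: 7
  item 8: 1
  item 13: 8 − 1 = 7
  item 14: 6
  item 16: 2
Sum = 7 + 1 + 7 + 6 + 2 = 23

23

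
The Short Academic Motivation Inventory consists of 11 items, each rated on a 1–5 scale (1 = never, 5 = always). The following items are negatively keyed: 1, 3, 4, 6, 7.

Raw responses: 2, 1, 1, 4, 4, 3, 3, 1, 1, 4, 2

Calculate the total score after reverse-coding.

Apply reverse scoring (reverse-coded value = 6 − response):
  item 1: 6 − 2 = 4
  item 3: 6 − 1 = 5
  item 4: 6 − 4 = 2
  item 6: 6 − 3 = 3
  item 7: 6 − 3 = 3
After reverse-coding: 4, 1, 5, 2, 4, 3, 3, 1, 1, 4, 2
Total = 4 + 1 + 5 + 2 + 4 + 3 + 3 + 1 + 1 + 4 + 2 = 30

30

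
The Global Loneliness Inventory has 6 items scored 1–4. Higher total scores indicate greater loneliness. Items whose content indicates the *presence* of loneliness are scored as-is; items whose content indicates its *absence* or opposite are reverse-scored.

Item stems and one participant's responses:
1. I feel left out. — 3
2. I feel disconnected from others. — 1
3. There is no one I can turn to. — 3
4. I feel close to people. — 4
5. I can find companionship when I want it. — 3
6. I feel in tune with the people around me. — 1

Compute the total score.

Items 4, 5, 6 describe the absence/opposite of loneliness → reverse-score.
on a 1–4 scale, reversed = 5 − raw.
  item 1: 3
  item 2: 1
  item 3: 3
  item 4: 5 − 4 = 1
  item 5: 5 − 3 = 2
  item 6: 5 − 1 = 4
Total = 3 + 1 + 3 + 1 + 2 + 4 = 14

14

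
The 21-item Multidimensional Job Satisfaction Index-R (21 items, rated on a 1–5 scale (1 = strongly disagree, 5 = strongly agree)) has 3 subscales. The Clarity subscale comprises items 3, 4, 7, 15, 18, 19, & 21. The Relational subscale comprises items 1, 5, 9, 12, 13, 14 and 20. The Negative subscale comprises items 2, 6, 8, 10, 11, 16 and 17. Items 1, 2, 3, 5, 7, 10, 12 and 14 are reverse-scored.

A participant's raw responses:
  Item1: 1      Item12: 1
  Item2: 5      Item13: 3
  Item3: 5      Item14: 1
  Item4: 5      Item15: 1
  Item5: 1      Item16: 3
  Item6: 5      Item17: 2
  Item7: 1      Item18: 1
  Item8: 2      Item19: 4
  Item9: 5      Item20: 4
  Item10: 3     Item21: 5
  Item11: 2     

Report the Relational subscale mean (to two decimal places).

4.57

Relational items: 1, 5, 9, 12, 13, 14, 20.
Of these, items 1, 5, 12 and 14 are reverse-scored; reversed = (1+5) − raw = 6 − raw.
  item 1: 6 − 1 = 5
  item 5: 6 − 1 = 5
  item 9: 5
  item 12: 6 − 1 = 5
  item 13: 3
  item 14: 6 − 1 = 5
  item 20: 4
Sum = 5 + 5 + 5 + 5 + 3 + 5 + 4 = 32
Mean = 32 / 7 = 4.57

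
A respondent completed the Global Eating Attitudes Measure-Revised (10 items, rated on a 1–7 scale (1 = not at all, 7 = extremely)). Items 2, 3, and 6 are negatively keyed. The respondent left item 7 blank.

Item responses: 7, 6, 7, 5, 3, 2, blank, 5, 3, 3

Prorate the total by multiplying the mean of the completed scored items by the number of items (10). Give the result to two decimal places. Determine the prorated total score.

Reverse-coded (reverse-coded value = 8 − response):
  item 2: 8 − 6 = 2
  item 3: 8 − 7 = 1
  item 6: 8 − 2 = 6
Completed scored items (9 of 10): 7, 2, 1, 5, 3, 6, 5, 3, 3; sum = 35.
Person mean = 35 / 9 ≈ 3.8889
Prorated total = (35 / 9) × 10 = 38.89 (to 2 dp)

38.89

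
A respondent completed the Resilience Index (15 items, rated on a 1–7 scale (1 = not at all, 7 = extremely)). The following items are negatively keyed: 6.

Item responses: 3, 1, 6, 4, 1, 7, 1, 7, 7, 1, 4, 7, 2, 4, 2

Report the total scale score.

Reverse-coded items (reversed = (1+7) − raw = 8 − raw):
  item 6: 8 − 7 = 1
Scored responses: 3, 1, 6, 4, 1, 1, 1, 7, 7, 1, 4, 7, 2, 4, 2
Total = 3 + 1 + 6 + 4 + 1 + 1 + 1 + 7 + 7 + 1 + 4 + 7 + 2 + 4 + 2 = 51

51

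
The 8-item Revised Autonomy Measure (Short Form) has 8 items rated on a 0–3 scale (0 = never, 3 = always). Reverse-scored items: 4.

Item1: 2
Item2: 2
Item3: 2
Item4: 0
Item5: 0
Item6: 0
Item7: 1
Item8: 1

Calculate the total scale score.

11

Reversing item 4 with 3 − raw:
Total = 2 + 2 + 2 + (3−0) + 0 + 0 + 1 + 1
      = 2 + 2 + 2 + 3 + 0 + 0 + 1 + 1 = 11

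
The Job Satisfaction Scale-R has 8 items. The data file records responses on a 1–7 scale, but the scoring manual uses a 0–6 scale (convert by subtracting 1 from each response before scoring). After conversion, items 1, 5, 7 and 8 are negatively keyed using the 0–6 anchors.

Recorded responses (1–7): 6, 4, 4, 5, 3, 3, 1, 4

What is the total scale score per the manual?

26

Convert to 0–6: 5, 3, 3, 4, 2, 2, 0, 3
Reverse-coded (reversed = (0+6) − raw = 6 − raw):
  item 1: 6 − 5 = 1
  item 5: 6 − 2 = 4
  item 7: 6 − 0 = 6
  item 8: 6 − 3 = 3
Scored: 1, 3, 3, 4, 4, 2, 6, 3
Total = 26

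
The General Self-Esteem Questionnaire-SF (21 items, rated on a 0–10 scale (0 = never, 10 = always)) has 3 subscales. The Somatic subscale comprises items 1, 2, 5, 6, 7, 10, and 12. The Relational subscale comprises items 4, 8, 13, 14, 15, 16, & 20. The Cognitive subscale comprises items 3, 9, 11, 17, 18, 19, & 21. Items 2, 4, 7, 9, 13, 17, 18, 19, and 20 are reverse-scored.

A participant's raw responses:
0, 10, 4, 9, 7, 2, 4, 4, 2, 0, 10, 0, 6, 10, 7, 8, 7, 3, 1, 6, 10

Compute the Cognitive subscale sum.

Cognitive items: 3, 9, 11, 17, 18, 19, 21.
Of these, items 9, 17, 18, and 19 are reverse-scored; on a 0–10 scale, reversed = 10 − raw.
  item 3: 4
  item 9: 10 − 2 = 8
  item 11: 10
  item 17: 10 − 7 = 3
  item 18: 10 − 3 = 7
  item 19: 10 − 1 = 9
  item 21: 10
Sum = 4 + 8 + 10 + 3 + 7 + 9 + 10 = 51

51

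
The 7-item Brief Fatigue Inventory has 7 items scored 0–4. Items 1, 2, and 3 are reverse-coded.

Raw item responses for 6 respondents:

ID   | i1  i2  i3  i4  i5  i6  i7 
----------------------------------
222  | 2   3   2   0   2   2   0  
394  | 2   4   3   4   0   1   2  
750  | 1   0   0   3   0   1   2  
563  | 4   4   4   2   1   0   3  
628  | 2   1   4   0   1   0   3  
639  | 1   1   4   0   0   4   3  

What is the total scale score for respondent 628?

9

Respondent 628 raw: 2, 1, 4, 0, 1, 0, 3.
Reverse-coded (reversed = (0+4) − raw = 4 − raw):
  item 1: 4 − 2 = 2
  item 2: 4 − 1 = 3
  item 3: 4 − 4 = 0
  item 4: 0
  item 5: 1
  item 6: 0
  item 7: 3
Sum = 2 + 3 + 0 + 0 + 1 + 0 + 3 = 9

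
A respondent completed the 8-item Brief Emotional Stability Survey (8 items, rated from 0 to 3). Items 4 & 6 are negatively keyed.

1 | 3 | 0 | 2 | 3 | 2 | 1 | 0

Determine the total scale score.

10

Negatively keyed items use 3 − raw:
  item 4: 3 − 2 = 1
  item 6: 3 − 2 = 1
Scored items: 1, 3, 0, 1, 3, 1, 1, 0
Total = 1 + 3 + 0 + 1 + 3 + 1 + 1 + 0 = 10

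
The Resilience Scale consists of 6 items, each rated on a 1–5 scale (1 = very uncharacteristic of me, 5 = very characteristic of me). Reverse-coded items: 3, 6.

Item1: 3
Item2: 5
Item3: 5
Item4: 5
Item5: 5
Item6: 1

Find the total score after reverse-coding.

Reversing items 3 & 6 with 6 − raw:
Total = 3 + 5 + (6−5) + 5 + 5 + (6−1)
      = 3 + 5 + 1 + 5 + 5 + 5 = 24

24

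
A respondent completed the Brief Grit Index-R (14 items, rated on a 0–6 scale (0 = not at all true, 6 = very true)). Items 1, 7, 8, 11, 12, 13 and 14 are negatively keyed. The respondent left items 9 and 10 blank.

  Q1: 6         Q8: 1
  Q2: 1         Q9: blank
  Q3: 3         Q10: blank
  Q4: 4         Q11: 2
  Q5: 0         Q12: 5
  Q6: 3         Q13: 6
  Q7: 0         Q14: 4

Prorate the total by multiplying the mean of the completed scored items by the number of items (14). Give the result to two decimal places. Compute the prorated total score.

Reverse-coded (reversed = (0+6) − raw = 6 − raw):
  item 1: 6 − 6 = 0
  item 7: 6 − 0 = 6
  item 8: 6 − 1 = 5
  item 11: 6 − 2 = 4
  item 12: 6 − 5 = 1
  item 13: 6 − 6 = 0
  item 14: 6 − 4 = 2
Completed scored items (12 of 14): 0, 1, 3, 4, 0, 3, 6, 5, 4, 1, 0, 2; sum = 29.
Person mean = 29 / 12 ≈ 2.4167
Prorated total = (29 / 12) × 14 = 33.83 (to 2 dp)

33.83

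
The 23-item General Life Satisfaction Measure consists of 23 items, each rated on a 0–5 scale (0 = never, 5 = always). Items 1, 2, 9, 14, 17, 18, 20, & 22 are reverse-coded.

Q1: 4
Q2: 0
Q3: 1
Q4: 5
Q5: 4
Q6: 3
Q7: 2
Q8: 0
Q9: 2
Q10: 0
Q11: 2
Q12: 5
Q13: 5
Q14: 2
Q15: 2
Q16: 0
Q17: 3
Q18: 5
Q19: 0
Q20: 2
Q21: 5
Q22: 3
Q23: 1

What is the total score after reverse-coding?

Apply reverse scoring (reverse-coded value = 5 − response):
  item 1: 5 − 4 = 1
  item 2: 5 − 0 = 5
  item 9: 5 − 2 = 3
  item 14: 5 − 2 = 3
  item 17: 5 − 3 = 2
  item 18: 5 − 5 = 0
  item 20: 5 − 2 = 3
  item 22: 5 − 3 = 2
Scored items: 1, 5, 1, 5, 4, 3, 2, 0, 3, 0, 2, 5, 5, 3, 2, 0, 2, 0, 0, 3, 5, 2, 1
Total = 1 + 5 + 1 + 5 + 4 + 3 + 2 + 0 + 3 + 0 + 2 + 5 + 5 + 3 + 2 + 0 + 2 + 0 + 0 + 3 + 5 + 2 + 1 = 54

54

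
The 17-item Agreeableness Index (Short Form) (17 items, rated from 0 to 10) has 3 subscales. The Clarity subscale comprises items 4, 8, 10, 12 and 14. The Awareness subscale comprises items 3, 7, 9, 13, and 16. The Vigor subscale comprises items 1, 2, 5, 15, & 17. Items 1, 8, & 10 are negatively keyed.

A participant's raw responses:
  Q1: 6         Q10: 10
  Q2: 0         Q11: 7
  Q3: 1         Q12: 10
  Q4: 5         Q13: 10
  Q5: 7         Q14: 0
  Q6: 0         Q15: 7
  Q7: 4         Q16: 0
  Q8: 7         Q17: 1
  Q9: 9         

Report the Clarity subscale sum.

18

Clarity items: 4, 8, 10, 12, 14.
Of these, items 8 & 10 are negatively keyed; reverse-coded value = 10 − response.
  item 4: 5
  item 8: 10 − 7 = 3
  item 10: 10 − 10 = 0
  item 12: 10
  item 14: 0
Sum = 5 + 3 + 0 + 10 + 0 = 18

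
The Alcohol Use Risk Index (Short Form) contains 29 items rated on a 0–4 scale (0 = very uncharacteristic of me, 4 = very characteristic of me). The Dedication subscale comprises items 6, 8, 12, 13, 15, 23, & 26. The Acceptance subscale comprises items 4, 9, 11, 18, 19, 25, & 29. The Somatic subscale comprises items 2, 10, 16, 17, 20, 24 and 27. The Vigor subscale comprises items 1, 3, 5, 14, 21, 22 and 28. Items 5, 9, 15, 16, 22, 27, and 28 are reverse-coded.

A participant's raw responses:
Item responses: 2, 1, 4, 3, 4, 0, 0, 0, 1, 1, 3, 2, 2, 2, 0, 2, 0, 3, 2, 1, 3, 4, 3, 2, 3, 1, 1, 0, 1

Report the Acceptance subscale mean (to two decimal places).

Acceptance items: 4, 9, 11, 18, 19, 25, 29.
Of these, item 9 is reverse-coded; reversed = (0+4) − raw = 4 − raw.
  item 4: 3
  item 9: 4 − 1 = 3
  item 11: 3
  item 18: 3
  item 19: 2
  item 25: 3
  item 29: 1
Sum = 3 + 3 + 3 + 3 + 2 + 3 + 1 = 18
Mean = 18 / 7 = 2.57

2.57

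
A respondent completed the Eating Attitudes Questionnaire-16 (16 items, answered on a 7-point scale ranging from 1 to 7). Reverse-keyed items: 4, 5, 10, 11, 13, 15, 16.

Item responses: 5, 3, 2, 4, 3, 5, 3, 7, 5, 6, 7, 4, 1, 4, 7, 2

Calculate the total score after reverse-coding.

Reverse-coded items (on a 1–7 scale, reversed = 8 − raw):
  item 4: 8 − 4 = 4
  item 5: 8 − 3 = 5
  item 10: 8 − 6 = 2
  item 11: 8 − 7 = 1
  item 13: 8 − 1 = 7
  item 15: 8 − 7 = 1
  item 16: 8 − 2 = 6
Scored items: 5, 3, 2, 4, 5, 5, 3, 7, 5, 2, 1, 4, 7, 4, 1, 6
Total = 5 + 3 + 2 + 4 + 5 + 5 + 3 + 7 + 5 + 2 + 1 + 4 + 7 + 4 + 1 + 6 = 64

64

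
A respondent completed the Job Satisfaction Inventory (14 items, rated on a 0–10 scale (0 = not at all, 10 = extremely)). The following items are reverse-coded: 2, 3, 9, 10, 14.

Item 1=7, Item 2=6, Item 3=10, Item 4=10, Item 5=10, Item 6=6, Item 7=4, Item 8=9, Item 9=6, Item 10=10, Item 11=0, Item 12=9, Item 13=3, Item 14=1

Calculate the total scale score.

Raw sum = 91. Reverse-coded items: 2, 3, 9, 10, 14; their raw sum = 33.
Each reversal replaces raw with 10 − raw, changing the total by 10 − 2·raw per item.
Total = 91 + 5·10 − 2·33 = 91 + 50 − 66 = 75

75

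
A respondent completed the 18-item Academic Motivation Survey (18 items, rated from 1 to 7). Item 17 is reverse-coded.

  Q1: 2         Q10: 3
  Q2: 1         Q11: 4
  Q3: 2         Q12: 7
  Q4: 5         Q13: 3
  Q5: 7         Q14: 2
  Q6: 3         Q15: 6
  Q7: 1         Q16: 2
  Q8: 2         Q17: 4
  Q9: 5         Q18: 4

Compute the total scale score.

63

Reverse-coded items use 8 − raw:
  item 17: 8 − 4 = 4
Scored responses: 2, 1, 2, 5, 7, 3, 1, 2, 5, 3, 4, 7, 3, 2, 6, 2, 4, 4
Total = 2 + 1 + 2 + 5 + 7 + 3 + 1 + 2 + 5 + 3 + 4 + 7 + 3 + 2 + 6 + 2 + 4 + 4 = 63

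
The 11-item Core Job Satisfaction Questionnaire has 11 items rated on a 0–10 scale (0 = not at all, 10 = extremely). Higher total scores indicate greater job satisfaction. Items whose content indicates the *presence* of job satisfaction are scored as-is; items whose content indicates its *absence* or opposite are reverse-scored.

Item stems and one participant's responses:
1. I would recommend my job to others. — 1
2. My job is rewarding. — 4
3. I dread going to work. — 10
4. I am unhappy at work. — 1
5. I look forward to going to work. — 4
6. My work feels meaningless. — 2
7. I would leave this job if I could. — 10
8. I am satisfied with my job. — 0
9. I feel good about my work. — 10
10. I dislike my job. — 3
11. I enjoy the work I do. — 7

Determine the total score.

Items 3, 4, 6, 7, 10 describe the absence/opposite of job satisfaction → reverse-score.
reverse-coded value = 10 − response.
  item 1: 1
  item 2: 4
  item 3: 10 − 10 = 0
  item 4: 10 − 1 = 9
  item 5: 4
  item 6: 10 − 2 = 8
  item 7: 10 − 10 = 0
  item 8: 0
  item 9: 10
  item 10: 10 − 3 = 7
  item 11: 7
Total = 1 + 4 + 0 + 9 + 4 + 8 + 0 + 0 + 10 + 7 + 7 = 50

50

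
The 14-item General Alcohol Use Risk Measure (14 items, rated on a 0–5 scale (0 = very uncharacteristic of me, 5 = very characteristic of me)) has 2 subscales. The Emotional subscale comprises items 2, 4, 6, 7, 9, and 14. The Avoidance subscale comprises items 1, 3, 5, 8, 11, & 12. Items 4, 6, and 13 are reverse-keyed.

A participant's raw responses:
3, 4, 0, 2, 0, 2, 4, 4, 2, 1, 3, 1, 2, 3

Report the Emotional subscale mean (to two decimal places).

3.17

Emotional items: 2, 4, 6, 7, 9, 14.
Of these, items 4 & 6 are reverse-keyed; reverse-coded value = 5 − response.
  item 2: 4
  item 4: 5 − 2 = 3
  item 6: 5 − 2 = 3
  item 7: 4
  item 9: 2
  item 14: 3
Sum = 4 + 3 + 3 + 4 + 2 + 3 = 19
Mean = 19 / 6 = 3.17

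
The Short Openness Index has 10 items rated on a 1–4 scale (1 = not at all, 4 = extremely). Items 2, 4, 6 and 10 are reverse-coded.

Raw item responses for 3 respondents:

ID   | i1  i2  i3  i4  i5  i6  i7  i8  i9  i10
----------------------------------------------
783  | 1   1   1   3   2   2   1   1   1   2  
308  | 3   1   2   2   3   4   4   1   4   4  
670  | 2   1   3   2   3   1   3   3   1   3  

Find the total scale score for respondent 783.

19

Respondent 783 raw: 1, 1, 1, 3, 2, 2, 1, 1, 1, 2.
Reverse-coded (reverse-coded value = 5 − response):
  item 1: 1
  item 2: 5 − 1 = 4
  item 3: 1
  item 4: 5 − 3 = 2
  item 5: 2
  item 6: 5 − 2 = 3
  item 7: 1
  item 8: 1
  item 9: 1
  item 10: 5 − 2 = 3
Sum = 1 + 4 + 1 + 2 + 2 + 3 + 1 + 1 + 1 + 3 = 19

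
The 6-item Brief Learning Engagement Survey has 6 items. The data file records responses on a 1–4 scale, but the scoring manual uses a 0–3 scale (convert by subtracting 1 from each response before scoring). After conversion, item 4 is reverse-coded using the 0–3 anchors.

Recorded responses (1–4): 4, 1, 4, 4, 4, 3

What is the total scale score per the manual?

Convert to 0–3: 3, 0, 3, 3, 3, 2
Reverse-coded (reversed = (0+3) − raw = 3 − raw):
  item 4: 3 − 3 = 0
Scored: 3, 0, 3, 0, 3, 2
Total = 11

11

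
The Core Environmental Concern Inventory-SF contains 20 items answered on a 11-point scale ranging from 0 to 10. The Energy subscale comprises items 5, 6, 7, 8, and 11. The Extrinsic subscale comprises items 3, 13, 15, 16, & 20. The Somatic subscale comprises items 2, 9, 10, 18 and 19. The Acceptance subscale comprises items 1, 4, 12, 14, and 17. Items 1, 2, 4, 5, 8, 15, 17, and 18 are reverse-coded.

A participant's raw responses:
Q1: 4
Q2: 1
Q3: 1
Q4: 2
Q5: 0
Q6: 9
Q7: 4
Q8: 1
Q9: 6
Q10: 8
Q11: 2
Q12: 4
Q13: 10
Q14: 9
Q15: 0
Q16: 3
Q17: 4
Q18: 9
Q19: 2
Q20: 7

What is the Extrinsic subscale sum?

Extrinsic items: 3, 13, 15, 16, 20.
Of these, item 15 is reverse-coded; reversed = (0+10) − raw = 10 − raw.
  item 3: 1
  item 13: 10
  item 15: 10 − 0 = 10
  item 16: 3
  item 20: 7
Sum = 1 + 10 + 10 + 3 + 7 = 31

31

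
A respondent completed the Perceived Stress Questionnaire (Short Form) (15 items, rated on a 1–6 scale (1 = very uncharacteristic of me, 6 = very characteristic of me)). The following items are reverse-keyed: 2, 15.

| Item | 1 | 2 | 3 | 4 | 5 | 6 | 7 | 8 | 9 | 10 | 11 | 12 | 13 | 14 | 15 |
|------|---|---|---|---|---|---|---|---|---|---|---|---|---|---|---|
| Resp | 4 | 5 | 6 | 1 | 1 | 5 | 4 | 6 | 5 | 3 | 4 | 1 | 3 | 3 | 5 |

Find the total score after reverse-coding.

Reversing items 2 and 15 with 7 − raw:
Total = 4 + (7−5) + 6 + 1 + 1 + 5 + 4 + 6 + 5 + 3 + 4 + 1 + 3 + 3 + (7−5)
      = 4 + 2 + 6 + 1 + 1 + 5 + 4 + 6 + 5 + 3 + 4 + 1 + 3 + 3 + 2 = 50

50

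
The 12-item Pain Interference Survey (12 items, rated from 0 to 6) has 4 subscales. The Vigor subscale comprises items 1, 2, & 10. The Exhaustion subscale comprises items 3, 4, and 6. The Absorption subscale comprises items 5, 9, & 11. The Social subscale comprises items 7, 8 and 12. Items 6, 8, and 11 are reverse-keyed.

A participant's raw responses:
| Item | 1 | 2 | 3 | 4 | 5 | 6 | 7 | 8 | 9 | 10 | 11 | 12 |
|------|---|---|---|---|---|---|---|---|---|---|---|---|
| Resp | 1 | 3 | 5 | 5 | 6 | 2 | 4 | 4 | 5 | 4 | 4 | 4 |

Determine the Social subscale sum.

Social items: 7, 8, 12.
Of these, item 8 is reverse-keyed; on a 0–6 scale, reversed = 6 − raw.
  item 7: 4
  item 8: 6 − 4 = 2
  item 12: 4
Sum = 4 + 2 + 4 = 10

10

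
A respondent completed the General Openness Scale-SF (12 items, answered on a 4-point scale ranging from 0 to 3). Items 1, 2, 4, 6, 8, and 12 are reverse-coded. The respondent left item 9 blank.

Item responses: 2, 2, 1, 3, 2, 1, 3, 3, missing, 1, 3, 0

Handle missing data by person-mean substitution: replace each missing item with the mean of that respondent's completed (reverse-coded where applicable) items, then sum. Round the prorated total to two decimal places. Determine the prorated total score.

Reverse-coded (reverse-coded value = 3 − response):
  item 1: 3 − 2 = 1
  item 2: 3 − 2 = 1
  item 4: 3 − 3 = 0
  item 6: 3 − 1 = 2
  item 8: 3 − 3 = 0
  item 12: 3 − 0 = 3
Completed scored items (11 of 12): 1, 1, 1, 0, 2, 2, 3, 0, 1, 3, 3; sum = 17.
Person mean = 17 / 11 ≈ 1.5455
Prorated total = (17 / 11) × 12 = 18.55 (to 2 dp)

18.55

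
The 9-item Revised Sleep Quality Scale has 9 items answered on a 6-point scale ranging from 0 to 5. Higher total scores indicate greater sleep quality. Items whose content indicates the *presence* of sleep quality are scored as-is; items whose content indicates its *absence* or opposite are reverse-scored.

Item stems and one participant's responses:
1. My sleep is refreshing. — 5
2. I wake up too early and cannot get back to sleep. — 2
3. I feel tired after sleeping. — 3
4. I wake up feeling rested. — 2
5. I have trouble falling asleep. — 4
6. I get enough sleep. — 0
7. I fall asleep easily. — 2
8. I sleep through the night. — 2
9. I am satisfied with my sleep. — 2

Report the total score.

19

Items 2, 3, 5 describe the absence/opposite of sleep quality → reverse-score.
reversed = (0+5) − raw = 5 − raw.
  item 1: 5
  item 2: 5 − 2 = 3
  item 3: 5 − 3 = 2
  item 4: 2
  item 5: 5 − 4 = 1
  item 6: 0
  item 7: 2
  item 8: 2
  item 9: 2
Total = 5 + 3 + 2 + 2 + 1 + 0 + 2 + 2 + 2 = 19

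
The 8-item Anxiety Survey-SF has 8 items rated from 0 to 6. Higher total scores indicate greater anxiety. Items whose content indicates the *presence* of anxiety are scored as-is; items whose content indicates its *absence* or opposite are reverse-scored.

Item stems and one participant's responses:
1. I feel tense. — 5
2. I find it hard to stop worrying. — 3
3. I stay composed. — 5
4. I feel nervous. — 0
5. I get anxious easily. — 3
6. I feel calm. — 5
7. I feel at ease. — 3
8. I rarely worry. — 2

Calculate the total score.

20

Items 3, 6, 7, 8 describe the absence/opposite of anxiety → reverse-score.
reverse-coded value = 6 − response.
  item 1: 5
  item 2: 3
  item 3: 6 − 5 = 1
  item 4: 0
  item 5: 3
  item 6: 6 − 5 = 1
  item 7: 6 − 3 = 3
  item 8: 6 − 2 = 4
Total = 5 + 3 + 1 + 0 + 3 + 1 + 3 + 4 = 20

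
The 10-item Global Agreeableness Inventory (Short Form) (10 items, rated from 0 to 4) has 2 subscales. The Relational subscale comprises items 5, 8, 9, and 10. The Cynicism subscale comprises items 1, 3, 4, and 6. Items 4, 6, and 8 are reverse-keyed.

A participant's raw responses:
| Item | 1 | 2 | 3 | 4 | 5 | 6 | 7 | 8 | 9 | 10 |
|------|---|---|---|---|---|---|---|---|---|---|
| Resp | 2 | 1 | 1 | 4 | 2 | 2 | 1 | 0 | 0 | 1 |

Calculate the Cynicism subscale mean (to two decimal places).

1.25

Cynicism items: 1, 3, 4, 6.
Of these, items 4 and 6 are reverse-keyed; reverse-coded value = 4 − response.
  item 1: 2
  item 3: 1
  item 4: 4 − 4 = 0
  item 6: 4 − 2 = 2
Sum = 2 + 1 + 0 + 2 = 5
Mean = 5 / 4 = 1.25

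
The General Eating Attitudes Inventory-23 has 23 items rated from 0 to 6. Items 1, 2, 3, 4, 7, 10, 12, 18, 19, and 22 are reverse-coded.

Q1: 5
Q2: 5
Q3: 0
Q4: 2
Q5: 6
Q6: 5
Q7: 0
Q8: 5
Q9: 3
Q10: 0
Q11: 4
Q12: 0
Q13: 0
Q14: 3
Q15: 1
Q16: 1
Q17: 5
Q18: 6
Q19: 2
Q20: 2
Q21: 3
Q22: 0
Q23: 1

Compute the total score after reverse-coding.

79

Reverse-coded items use 6 − raw:
  item 1: 6 − 5 = 1
  item 2: 6 − 5 = 1
  item 3: 6 − 0 = 6
  item 4: 6 − 2 = 4
  item 7: 6 − 0 = 6
  item 10: 6 − 0 = 6
  item 12: 6 − 0 = 6
  item 18: 6 − 6 = 0
  item 19: 6 − 2 = 4
  item 22: 6 − 0 = 6
Scored items: 1, 1, 6, 4, 6, 5, 6, 5, 3, 6, 4, 6, 0, 3, 1, 1, 5, 0, 4, 2, 3, 6, 1
Total = 1 + 1 + 6 + 4 + 6 + 5 + 6 + 5 + 3 + 6 + 4 + 6 + 0 + 3 + 1 + 1 + 5 + 0 + 4 + 2 + 3 + 6 + 1 = 79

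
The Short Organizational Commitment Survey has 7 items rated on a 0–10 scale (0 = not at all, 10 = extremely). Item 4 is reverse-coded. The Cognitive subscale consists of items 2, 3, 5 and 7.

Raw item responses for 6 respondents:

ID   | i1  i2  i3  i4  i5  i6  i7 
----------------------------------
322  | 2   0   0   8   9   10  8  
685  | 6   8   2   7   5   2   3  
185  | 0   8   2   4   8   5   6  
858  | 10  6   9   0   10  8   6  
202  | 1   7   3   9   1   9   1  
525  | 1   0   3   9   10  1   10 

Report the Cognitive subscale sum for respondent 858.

Respondent 858 raw: 10, 6, 9, 0, 10, 8, 6.
Cognitive items: 2, 3, 5, 7.
Reverse-coded (reversed = (0+10) − raw = 10 − raw):
  item 2: 6
  item 3: 9
  item 5: 10
  item 7: 6
Sum = 6 + 9 + 10 + 6 = 31

31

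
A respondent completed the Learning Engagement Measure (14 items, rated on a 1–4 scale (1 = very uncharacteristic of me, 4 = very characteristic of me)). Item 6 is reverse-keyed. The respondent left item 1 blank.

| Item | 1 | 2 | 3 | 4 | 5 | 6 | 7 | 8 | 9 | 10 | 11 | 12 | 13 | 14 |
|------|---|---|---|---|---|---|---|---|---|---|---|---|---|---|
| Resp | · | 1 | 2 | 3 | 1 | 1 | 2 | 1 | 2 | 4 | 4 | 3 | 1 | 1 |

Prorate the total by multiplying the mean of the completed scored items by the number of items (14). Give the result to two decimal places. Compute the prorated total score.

Reverse-coded (reverse-coded value = 5 − response):
  item 6: 5 − 1 = 4
Completed scored items (13 of 14): 1, 2, 3, 1, 4, 2, 1, 2, 4, 4, 3, 1, 1; sum = 29.
Person mean = 29 / 13 ≈ 2.2308
Prorated total = (29 / 13) × 14 = 31.23 (to 2 dp)

31.23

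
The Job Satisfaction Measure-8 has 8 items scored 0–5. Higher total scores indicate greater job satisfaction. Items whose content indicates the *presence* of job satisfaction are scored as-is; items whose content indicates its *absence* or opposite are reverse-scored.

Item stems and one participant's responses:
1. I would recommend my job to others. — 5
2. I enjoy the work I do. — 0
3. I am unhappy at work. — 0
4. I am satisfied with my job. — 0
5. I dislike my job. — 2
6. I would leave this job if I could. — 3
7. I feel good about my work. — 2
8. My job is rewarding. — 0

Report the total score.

17

Items 3, 5, 6 describe the absence/opposite of job satisfaction → reverse-score.
reversed = (0+5) − raw = 5 − raw.
  item 1: 5
  item 2: 0
  item 3: 5 − 0 = 5
  item 4: 0
  item 5: 5 − 2 = 3
  item 6: 5 − 3 = 2
  item 7: 2
  item 8: 0
Total = 5 + 0 + 5 + 0 + 3 + 2 + 2 + 0 = 17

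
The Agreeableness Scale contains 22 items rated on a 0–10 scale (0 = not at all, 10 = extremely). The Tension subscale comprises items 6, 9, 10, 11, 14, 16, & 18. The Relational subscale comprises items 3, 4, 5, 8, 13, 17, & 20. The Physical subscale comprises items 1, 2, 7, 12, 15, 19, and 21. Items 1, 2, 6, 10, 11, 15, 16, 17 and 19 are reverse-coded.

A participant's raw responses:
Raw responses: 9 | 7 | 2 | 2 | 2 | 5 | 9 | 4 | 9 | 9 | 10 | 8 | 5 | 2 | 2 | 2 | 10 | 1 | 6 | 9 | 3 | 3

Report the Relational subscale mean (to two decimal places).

3.43

Relational items: 3, 4, 5, 8, 13, 17, 20.
Of these, item 17 is reverse-coded; reverse-coded value = 10 − response.
  item 3: 2
  item 4: 2
  item 5: 2
  item 8: 4
  item 13: 5
  item 17: 10 − 10 = 0
  item 20: 9
Sum = 2 + 2 + 2 + 4 + 5 + 0 + 9 = 24
Mean = 24 / 7 = 3.43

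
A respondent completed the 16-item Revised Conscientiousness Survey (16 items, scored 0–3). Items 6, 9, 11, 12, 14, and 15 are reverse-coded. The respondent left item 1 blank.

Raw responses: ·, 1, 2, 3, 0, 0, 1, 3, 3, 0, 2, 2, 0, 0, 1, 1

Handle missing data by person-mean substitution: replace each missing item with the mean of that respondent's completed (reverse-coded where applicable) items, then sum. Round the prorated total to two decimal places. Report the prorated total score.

Reverse-coded (reversed = (0+3) − raw = 3 − raw):
  item 6: 3 − 0 = 3
  item 9: 3 − 3 = 0
  item 11: 3 − 2 = 1
  item 12: 3 − 2 = 1
  item 14: 3 − 0 = 3
  item 15: 3 − 1 = 2
Completed scored items (15 of 16): 1, 2, 3, 0, 3, 1, 3, 0, 0, 1, 1, 0, 3, 2, 1; sum = 21.
Person mean = 21 / 15 ≈ 1.4000
Prorated total = (21 / 15) × 16 = 22.40 (to 2 dp)

22.40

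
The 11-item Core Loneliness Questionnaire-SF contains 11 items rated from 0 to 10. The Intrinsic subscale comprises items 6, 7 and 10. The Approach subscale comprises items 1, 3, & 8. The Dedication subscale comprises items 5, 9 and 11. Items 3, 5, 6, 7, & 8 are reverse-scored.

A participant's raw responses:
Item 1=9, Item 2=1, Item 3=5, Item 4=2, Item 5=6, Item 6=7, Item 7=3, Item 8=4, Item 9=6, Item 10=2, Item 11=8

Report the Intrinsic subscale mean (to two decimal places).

4.00

Intrinsic items: 6, 7, 10.
Of these, items 6 and 7 are reverse-scored; reverse-coded value = 10 − response.
  item 6: 10 − 7 = 3
  item 7: 10 − 3 = 7
  item 10: 2
Sum = 3 + 7 + 2 = 12
Mean = 12 / 3 = 4.00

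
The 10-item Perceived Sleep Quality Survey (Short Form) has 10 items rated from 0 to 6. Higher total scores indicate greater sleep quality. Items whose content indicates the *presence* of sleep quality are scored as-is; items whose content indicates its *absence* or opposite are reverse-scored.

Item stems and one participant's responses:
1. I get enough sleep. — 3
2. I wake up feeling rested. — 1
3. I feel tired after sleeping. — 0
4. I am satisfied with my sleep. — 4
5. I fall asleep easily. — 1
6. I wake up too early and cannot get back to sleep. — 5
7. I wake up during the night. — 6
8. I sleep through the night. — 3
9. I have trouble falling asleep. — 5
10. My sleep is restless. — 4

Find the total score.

22

Items 3, 6, 7, 9, 10 describe the absence/opposite of sleep quality → reverse-score.
on a 0–6 scale, reversed = 6 − raw.
  item 1: 3
  item 2: 1
  item 3: 6 − 0 = 6
  item 4: 4
  item 5: 1
  item 6: 6 − 5 = 1
  item 7: 6 − 6 = 0
  item 8: 3
  item 9: 6 − 5 = 1
  item 10: 6 − 4 = 2
Total = 3 + 1 + 6 + 4 + 1 + 1 + 0 + 3 + 1 + 2 = 22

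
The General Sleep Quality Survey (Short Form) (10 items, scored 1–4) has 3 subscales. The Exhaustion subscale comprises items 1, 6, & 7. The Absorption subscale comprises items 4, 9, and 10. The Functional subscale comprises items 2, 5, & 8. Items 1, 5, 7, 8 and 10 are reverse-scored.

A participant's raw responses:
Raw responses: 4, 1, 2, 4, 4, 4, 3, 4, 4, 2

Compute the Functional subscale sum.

Functional items: 2, 5, 8.
Of these, items 5 & 8 are reverse-scored; on a 1–4 scale, reversed = 5 − raw.
  item 2: 1
  item 5: 5 − 4 = 1
  item 8: 5 − 4 = 1
Sum = 1 + 1 + 1 = 3

3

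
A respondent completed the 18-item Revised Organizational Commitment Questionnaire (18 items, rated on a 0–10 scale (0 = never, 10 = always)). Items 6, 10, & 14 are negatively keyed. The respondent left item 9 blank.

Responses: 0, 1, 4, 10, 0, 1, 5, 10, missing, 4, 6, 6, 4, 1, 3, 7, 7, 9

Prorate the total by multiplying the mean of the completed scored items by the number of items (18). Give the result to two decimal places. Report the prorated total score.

Reverse-coded (on a 0–10 scale, reversed = 10 − raw):
  item 6: 10 − 1 = 9
  item 10: 10 − 4 = 6
  item 14: 10 − 1 = 9
Completed scored items (17 of 18): 0, 1, 4, 10, 0, 9, 5, 10, 6, 6, 6, 4, 9, 3, 7, 7, 9; sum = 96.
Person mean = 96 / 17 ≈ 5.6471
Prorated total = (96 / 17) × 18 = 101.65 (to 2 dp)

101.65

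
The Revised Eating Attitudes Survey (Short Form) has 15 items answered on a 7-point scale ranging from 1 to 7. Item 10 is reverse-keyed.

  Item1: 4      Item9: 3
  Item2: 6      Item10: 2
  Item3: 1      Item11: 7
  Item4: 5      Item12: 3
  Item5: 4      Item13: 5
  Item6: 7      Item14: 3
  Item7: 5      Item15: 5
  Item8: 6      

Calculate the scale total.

Reverse-keyed items use 8 − raw:
  item 10: 8 − 2 = 6
Scored responses: 4, 6, 1, 5, 4, 7, 5, 6, 3, 6, 7, 3, 5, 3, 5
Total = 4 + 6 + 1 + 5 + 4 + 7 + 5 + 6 + 3 + 6 + 7 + 3 + 5 + 3 + 5 = 70

70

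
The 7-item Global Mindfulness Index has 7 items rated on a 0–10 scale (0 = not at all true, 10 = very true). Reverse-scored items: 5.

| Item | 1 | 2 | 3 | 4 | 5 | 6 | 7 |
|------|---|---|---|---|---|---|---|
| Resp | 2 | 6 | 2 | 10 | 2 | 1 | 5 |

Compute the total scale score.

34

Raw sum = 28. Reverse-scored items: 5; their raw sum = 2.
Each reversal replaces raw with 10 − raw, changing the total by 10 − 2·raw per item.
Total = 28 + 1·10 − 2·2 = 28 + 10 − 4 = 34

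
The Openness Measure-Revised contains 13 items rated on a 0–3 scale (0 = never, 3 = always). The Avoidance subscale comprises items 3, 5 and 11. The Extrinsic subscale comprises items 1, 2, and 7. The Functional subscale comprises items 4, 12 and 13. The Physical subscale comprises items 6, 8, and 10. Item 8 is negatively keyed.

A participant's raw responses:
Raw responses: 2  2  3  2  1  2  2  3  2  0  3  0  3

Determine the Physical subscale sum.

2

Physical items: 6, 8, 10.
Of these, item 8 is negatively keyed; reverse-coded value = 3 − response.
  item 6: 2
  item 8: 3 − 3 = 0
  item 10: 0
Sum = 2 + 0 + 0 = 2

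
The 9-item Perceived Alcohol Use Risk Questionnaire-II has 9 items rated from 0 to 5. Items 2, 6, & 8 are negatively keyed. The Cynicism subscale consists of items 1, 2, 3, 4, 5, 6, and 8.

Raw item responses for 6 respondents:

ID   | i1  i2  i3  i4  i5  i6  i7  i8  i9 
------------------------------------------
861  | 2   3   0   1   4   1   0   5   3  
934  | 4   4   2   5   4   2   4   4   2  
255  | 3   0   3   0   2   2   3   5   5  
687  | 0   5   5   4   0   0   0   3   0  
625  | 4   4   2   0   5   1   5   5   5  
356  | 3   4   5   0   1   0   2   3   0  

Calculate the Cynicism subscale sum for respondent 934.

20

Respondent 934 raw: 4, 4, 2, 5, 4, 2, 4, 4, 2.
Cynicism items: 1, 2, 3, 4, 5, 6, 8.
Reverse-coded (on a 0–5 scale, reversed = 5 − raw):
  item 1: 4
  item 2: 5 − 4 = 1
  item 3: 2
  item 4: 5
  item 5: 4
  item 6: 5 − 2 = 3
  item 8: 5 − 4 = 1
Sum = 4 + 1 + 2 + 5 + 4 + 3 + 1 = 20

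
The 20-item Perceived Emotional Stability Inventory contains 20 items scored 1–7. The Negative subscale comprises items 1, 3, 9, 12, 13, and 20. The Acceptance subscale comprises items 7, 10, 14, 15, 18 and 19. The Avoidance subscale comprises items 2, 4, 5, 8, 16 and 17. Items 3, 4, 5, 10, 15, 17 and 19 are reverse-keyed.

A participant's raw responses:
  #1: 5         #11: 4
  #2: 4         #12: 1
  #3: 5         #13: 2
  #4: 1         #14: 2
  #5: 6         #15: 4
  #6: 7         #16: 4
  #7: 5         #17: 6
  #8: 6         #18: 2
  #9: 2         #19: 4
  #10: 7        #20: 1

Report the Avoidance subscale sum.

25

Avoidance items: 2, 4, 5, 8, 16, 17.
Of these, items 4, 5, & 17 are reverse-keyed; reversed = (1+7) − raw = 8 − raw.
  item 2: 4
  item 4: 8 − 1 = 7
  item 5: 8 − 6 = 2
  item 8: 6
  item 16: 4
  item 17: 8 − 6 = 2
Sum = 4 + 7 + 2 + 6 + 4 + 2 = 25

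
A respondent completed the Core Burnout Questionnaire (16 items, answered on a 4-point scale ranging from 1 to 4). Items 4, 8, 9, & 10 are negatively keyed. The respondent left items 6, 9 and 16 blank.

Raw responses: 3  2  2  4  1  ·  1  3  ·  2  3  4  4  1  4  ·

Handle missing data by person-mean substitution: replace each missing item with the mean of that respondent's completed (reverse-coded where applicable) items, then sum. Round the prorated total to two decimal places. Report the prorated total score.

Reverse-coded (on a 1–4 scale, reversed = 5 − raw):
  item 4: 5 − 4 = 1
  item 8: 5 − 3 = 2
  item 10: 5 − 2 = 3
Completed scored items (13 of 16): 3, 2, 2, 1, 1, 1, 2, 3, 3, 4, 4, 1, 4; sum = 31.
Person mean = 31 / 13 ≈ 2.3846
Prorated total = (31 / 13) × 16 = 38.15 (to 2 dp)

38.15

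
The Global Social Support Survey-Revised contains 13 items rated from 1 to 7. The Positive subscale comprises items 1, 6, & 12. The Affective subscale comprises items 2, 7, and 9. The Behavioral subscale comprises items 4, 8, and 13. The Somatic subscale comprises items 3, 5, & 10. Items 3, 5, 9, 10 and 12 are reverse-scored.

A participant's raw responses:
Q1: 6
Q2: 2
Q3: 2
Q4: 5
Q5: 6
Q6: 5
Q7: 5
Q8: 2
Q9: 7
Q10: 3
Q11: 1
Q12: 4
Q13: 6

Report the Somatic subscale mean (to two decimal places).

4.33

Somatic items: 3, 5, 10.
Of these, items 3, 5, & 10 are reverse-scored; reverse-coded value = 8 − response.
  item 3: 8 − 2 = 6
  item 5: 8 − 6 = 2
  item 10: 8 − 3 = 5
Sum = 6 + 2 + 5 = 13
Mean = 13 / 3 = 4.33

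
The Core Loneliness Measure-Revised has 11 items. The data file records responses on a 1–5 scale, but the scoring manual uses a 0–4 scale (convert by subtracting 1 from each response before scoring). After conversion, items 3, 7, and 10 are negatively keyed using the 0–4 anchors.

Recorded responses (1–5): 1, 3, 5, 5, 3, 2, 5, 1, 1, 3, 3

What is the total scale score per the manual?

13

Convert to 0–4: 0, 2, 4, 4, 2, 1, 4, 0, 0, 2, 2
Reverse-coded (on a 0–4 scale, reversed = 4 − raw):
  item 3: 4 − 4 = 0
  item 7: 4 − 4 = 0
  item 10: 4 − 2 = 2
Scored: 0, 2, 0, 4, 2, 1, 0, 0, 0, 2, 2
Total = 13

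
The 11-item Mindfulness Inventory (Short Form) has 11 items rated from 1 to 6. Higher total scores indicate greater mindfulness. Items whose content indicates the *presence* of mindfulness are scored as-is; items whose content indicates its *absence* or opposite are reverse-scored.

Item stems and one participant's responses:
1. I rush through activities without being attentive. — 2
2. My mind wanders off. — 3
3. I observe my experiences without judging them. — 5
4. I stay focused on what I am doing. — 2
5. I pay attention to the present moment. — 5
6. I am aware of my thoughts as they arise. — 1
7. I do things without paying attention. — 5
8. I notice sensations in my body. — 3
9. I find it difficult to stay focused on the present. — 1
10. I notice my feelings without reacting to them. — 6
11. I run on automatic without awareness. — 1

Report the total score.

Items 1, 2, 7, 9, 11 describe the absence/opposite of mindfulness → reverse-score.
on a 1–6 scale, reversed = 7 − raw.
  item 1: 7 − 2 = 5
  item 2: 7 − 3 = 4
  item 3: 5
  item 4: 2
  item 5: 5
  item 6: 1
  item 7: 7 − 5 = 2
  item 8: 3
  item 9: 7 − 1 = 6
  item 10: 6
  item 11: 7 − 1 = 6
Total = 5 + 4 + 5 + 2 + 5 + 1 + 2 + 3 + 6 + 6 + 6 = 45

45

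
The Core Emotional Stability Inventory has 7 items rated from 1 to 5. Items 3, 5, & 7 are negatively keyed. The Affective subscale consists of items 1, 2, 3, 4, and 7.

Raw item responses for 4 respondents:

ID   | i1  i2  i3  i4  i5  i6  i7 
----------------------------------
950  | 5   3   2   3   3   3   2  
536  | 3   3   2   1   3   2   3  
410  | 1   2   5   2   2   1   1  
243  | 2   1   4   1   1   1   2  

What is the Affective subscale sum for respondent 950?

19

Respondent 950 raw: 5, 3, 2, 3, 3, 3, 2.
Affective items: 1, 2, 3, 4, 7.
Reverse-coded (reverse-coded value = 6 − response):
  item 1: 5
  item 2: 3
  item 3: 6 − 2 = 4
  item 4: 3
  item 7: 6 − 2 = 4
Sum = 5 + 3 + 4 + 3 + 4 = 19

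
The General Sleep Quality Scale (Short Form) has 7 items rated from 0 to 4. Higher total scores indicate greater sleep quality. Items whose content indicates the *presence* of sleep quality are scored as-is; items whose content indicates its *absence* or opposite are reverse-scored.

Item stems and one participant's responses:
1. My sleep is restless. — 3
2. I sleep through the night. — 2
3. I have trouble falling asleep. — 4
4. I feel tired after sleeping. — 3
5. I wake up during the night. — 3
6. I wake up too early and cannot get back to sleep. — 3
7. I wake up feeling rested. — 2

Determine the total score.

Items 1, 3, 4, 5, 6 describe the absence/opposite of sleep quality → reverse-score.
on a 0–4 scale, reversed = 4 − raw.
  item 1: 4 − 3 = 1
  item 2: 2
  item 3: 4 − 4 = 0
  item 4: 4 − 3 = 1
  item 5: 4 − 3 = 1
  item 6: 4 − 3 = 1
  item 7: 2
Total = 1 + 2 + 0 + 1 + 1 + 1 + 2 = 8

8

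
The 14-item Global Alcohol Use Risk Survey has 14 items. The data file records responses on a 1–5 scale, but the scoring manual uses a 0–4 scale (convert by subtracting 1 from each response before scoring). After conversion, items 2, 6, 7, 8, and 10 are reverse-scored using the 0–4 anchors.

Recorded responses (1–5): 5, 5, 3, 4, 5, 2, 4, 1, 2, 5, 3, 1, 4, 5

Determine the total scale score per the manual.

Convert to 0–4: 4, 4, 2, 3, 4, 1, 3, 0, 1, 4, 2, 0, 3, 4
Reverse-coded (on a 0–4 scale, reversed = 4 − raw):
  item 2: 4 − 4 = 0
  item 6: 4 − 1 = 3
  item 7: 4 − 3 = 1
  item 8: 4 − 0 = 4
  item 10: 4 − 4 = 0
Scored: 4, 0, 2, 3, 4, 3, 1, 4, 1, 0, 2, 0, 3, 4
Total = 31

31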